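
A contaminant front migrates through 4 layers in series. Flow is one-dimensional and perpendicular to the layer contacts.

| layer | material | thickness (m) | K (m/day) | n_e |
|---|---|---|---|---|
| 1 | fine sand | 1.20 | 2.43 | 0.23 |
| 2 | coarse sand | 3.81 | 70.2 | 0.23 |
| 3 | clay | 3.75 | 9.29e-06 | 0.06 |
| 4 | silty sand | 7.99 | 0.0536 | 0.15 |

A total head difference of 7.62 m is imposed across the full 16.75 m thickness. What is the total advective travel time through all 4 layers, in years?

374

With flow normal to the layers, continuity requires the same specific discharge q through every layer.
Σ(b_i/K_i) = 1.20/2.43 + 3.81/70.2 + 3.75/9.29e-06 + 7.99/0.0536 = 4.038e+05 d.
q = Δh / Σ(b_i/K_i) = 7.62 / 4.038e+05 = 1.887e-05 m/day.
In each layer the seepage velocity is v_i = q/n_i, so the layer transit time is t_i = b_i·n_i / q:
  layer 1 (fine sand): t_1 = 1.20 × 0.23 / 1.887e-05 = 14626 d
  layer 2 (coarse sand): t_2 = 3.81 × 0.23 / 1.887e-05 = 46438 d
  layer 3 (clay): t_3 = 3.75 × 0.06 / 1.887e-05 = 11924 d
  layer 4 (silty sand): t_4 = 7.99 × 0.15 / 1.887e-05 = 63513 d
Total t = Σ t_i = 1.365e+05 days = 373.7 years.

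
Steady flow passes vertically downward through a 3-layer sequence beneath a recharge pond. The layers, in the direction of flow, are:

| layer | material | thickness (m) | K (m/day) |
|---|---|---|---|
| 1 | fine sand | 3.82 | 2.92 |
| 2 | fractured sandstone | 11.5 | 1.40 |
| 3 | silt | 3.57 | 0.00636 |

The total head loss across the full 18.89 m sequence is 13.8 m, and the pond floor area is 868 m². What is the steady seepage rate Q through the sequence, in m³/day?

21.0

Flow is perpendicular to layering, so the layers act in series and the equivalent K is the thickness-weighted harmonic mean.
Total thickness L = 3.82 + 11.5 + 3.57 = 18.89 m.
Σ(b_i/K_i) = 3.82/2.92 + 11.5/1.40 + 3.57/0.00636 = 570.8 d.
K_eq = L / Σ(b_i/K_i) = 18.89 / 570.8 = 0.03309 m/day.
Q = K_eq · A · (Δh/L) = 0.03309 × 868 × (13.8/18.89) = 20.98 m³/day.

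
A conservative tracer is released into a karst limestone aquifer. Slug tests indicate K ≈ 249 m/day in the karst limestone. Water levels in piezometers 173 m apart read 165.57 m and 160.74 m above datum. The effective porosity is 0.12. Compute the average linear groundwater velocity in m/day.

Hydraulic gradient i = (165.57 − 160.74) / 173 = 4.83 / 173 = 0.02792.
Darcy flux q = K · i = 249.0 × 0.02792 = 6.952 m/day.
Seepage velocity v = q / n_e = 6.952 / 0.12 = 57.93 m/day.

57.9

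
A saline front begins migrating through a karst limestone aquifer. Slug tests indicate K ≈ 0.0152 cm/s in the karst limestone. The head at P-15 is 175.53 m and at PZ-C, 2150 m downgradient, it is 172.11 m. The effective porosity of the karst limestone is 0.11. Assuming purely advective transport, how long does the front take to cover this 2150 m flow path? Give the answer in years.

31.0

Convert K: 0.0152 cm/s × 864 = 13.13 m/day.
Hydraulic gradient i = (175.53 − 172.11) / 2150 = 3.42 / 2150 = 0.001591.
Darcy flux q = K · i = 13.13 × 0.001591 = 0.02089 m/day.
Seepage velocity v = q / n_e = 0.02089 / 0.11 = 0.1899 m/day.
Travel time t = L / v = 2150 / 0.1899 = 11321 days = 31.00 years.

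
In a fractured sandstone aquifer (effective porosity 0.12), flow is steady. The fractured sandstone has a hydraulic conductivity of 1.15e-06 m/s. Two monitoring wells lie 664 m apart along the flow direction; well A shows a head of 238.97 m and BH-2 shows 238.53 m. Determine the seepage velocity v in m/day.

0.000549

Convert K: 1.15e-06 m/s × 86400 = 0.09936 m/day.
Hydraulic gradient i = (238.97 − 238.53) / 664 = 0.44 / 664 = 0.0006627.
Darcy flux q = K · i = 0.09936 × 0.0006627 = 6.584e-05 m/day.
Seepage velocity v = q / n_e = 6.584e-05 / 0.12 = 0.0005487 m/day.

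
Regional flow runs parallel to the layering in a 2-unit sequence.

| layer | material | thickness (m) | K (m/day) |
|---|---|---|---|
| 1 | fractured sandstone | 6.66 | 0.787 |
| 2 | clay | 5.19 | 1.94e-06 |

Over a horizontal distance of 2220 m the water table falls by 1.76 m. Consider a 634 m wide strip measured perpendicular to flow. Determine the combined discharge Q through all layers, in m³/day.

2.63

Flow is parallel to layering, so each bed carries its own Darcy discharge and the transmissivities add.
Σ(K_i·b_i) = 0.787×6.66 + 1.94e-06×5.19 = 5.241 m²/day.
Hydraulic gradient i = Δh / L = 1.76 / 2220 = 0.0007928.
Q = Σ(K_i·b_i) · W · i = 5.241 × 634 × 0.0007928 = 2.635 m³/day.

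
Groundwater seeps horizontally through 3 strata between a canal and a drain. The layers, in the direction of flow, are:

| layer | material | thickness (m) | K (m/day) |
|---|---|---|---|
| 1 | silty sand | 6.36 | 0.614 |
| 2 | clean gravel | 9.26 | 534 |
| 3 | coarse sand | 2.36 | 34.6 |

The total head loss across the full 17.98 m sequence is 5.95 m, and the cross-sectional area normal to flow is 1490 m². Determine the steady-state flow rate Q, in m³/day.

Flow is perpendicular to layering, so the layers act in series and the equivalent K is the thickness-weighted harmonic mean.
Total thickness L = 6.36 + 9.26 + 2.36 = 17.98 m.
Σ(b_i/K_i) = 6.36/0.614 + 9.26/534 + 2.36/34.6 = 10.44 d.
K_eq = L / Σ(b_i/K_i) = 17.98 / 10.44 = 1.722 m/day.
Q = K_eq · A · (Δh/L) = 1.722 × 1490 × (5.95/17.98) = 848.9 m³/day.

849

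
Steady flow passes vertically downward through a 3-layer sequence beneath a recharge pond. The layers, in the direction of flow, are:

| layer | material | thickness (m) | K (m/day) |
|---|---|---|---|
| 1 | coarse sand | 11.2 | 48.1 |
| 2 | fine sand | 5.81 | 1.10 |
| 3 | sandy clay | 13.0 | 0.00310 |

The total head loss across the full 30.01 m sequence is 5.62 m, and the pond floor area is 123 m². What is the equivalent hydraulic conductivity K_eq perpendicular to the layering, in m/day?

Flow is perpendicular to layering, so the layers act in series and the equivalent K is the thickness-weighted harmonic mean.
Total thickness L = 11.2 + 5.81 + 13.0 = 30.01 m.
Σ(b_i/K_i) = 11.2/48.1 + 5.81/1.10 + 13.0/0.00310 = 4199 d.
K_eq = L / Σ(b_i/K_i) = 30.01 / 4199 = 0.007147 m/day.

0.00715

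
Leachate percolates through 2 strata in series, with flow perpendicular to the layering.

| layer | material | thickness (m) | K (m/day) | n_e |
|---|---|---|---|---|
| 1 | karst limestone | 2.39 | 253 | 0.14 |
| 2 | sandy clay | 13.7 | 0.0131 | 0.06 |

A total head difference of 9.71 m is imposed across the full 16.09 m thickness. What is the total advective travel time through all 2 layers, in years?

0.341

With flow normal to the layers, continuity requires the same specific discharge q through every layer.
Σ(b_i/K_i) = 2.39/253 + 13.7/0.0131 = 1046 d.
q = Δh / Σ(b_i/K_i) = 9.71 / 1046 = 0.009285 m/day.
In each layer the seepage velocity is v_i = q/n_i, so the layer transit time is t_i = b_i·n_i / q:
  layer 1 (karst limestone): t_1 = 2.39 × 0.14 / 0.009285 = 36.04 d
  layer 2 (sandy clay): t_2 = 13.7 × 0.06 / 0.009285 = 88.53 d
Total t = Σ t_i = 124.6 days = 0.3411 years.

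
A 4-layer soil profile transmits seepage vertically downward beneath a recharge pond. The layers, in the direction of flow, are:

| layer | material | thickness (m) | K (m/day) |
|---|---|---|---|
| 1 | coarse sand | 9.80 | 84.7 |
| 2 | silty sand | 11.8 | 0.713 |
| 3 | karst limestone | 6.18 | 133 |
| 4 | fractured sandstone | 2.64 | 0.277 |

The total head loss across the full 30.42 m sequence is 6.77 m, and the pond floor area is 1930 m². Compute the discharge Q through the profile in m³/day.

Flow is perpendicular to layering, so the layers act in series and the equivalent K is the thickness-weighted harmonic mean.
Total thickness L = 9.80 + 11.8 + 6.18 + 2.64 = 30.42 m.
Σ(b_i/K_i) = 9.80/84.7 + 11.8/0.713 + 6.18/133 + 2.64/0.277 = 26.24 d.
K_eq = L / Σ(b_i/K_i) = 30.42 / 26.24 = 1.159 m/day.
Q = K_eq · A · (Δh/L) = 1.159 × 1930 × (6.77/30.42) = 497.9 m³/day.

498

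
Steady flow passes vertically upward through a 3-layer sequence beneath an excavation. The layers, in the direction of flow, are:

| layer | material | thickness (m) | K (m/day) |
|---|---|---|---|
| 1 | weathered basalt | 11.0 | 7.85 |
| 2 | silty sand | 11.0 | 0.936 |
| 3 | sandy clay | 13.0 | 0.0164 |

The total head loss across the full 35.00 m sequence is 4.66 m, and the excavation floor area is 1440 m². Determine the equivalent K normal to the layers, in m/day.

Flow is perpendicular to layering, so the layers act in series and the equivalent K is the thickness-weighted harmonic mean.
Total thickness L = 11.0 + 11.0 + 13.0 = 35.00 m.
Σ(b_i/K_i) = 11.0/7.85 + 11.0/0.936 + 13.0/0.0164 = 805.8 d.
K_eq = L / Σ(b_i/K_i) = 35.00 / 805.8 = 0.04343 m/day.

0.0434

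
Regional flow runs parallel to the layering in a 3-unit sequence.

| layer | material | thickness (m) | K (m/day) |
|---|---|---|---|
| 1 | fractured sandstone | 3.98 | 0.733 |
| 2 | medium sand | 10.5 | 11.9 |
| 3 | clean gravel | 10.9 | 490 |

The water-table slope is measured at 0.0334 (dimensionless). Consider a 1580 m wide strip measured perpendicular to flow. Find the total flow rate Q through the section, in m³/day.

289000

Flow is parallel to layering, so each bed carries its own Darcy discharge and the transmissivities add.
Σ(K_i·b_i) = 0.733×3.98 + 11.9×10.5 + 490×10.9 = 5469 m²/day.
Hydraulic gradient i = 0.0334.
Q = Σ(K_i·b_i) · W · i = 5469 × 1580 × 0.03340 = 2.886e+05 m³/day.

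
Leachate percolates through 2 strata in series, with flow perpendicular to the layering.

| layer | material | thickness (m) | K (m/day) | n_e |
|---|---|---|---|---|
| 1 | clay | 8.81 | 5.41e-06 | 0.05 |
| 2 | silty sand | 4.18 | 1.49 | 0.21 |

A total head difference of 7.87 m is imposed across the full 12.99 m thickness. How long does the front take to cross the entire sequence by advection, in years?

With flow normal to the layers, continuity requires the same specific discharge q through every layer.
Σ(b_i/K_i) = 8.81/5.41e-06 + 4.18/1.49 = 1.628e+06 d.
q = Δh / Σ(b_i/K_i) = 7.87 / 1.628e+06 = 4.833e-06 m/day.
In each layer the seepage velocity is v_i = q/n_i, so the layer transit time is t_i = b_i·n_i / q:
  layer 1 (clay): t_1 = 8.81 × 0.05 / 4.833e-06 = 91149 d
  layer 2 (silty sand): t_2 = 4.18 × 0.21 / 4.833e-06 = 1.816e+05 d
Total t = Σ t_i = 2.728e+05 days = 746.8 years.

747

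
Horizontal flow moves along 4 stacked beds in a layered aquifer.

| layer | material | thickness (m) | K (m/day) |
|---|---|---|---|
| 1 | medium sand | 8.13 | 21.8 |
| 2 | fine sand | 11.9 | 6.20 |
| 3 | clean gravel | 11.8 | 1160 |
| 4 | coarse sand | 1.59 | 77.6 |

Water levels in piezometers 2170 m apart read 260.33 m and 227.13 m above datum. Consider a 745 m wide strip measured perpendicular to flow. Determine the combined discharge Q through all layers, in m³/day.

Flow is parallel to layering, so each bed carries its own Darcy discharge and the transmissivities add.
Σ(K_i·b_i) = 21.8×8.13 + 6.20×11.9 + 1160×11.8 + 77.6×1.59 = 14062 m²/day.
Hydraulic gradient i = (260.33 − 227.13) / 2170 = 33.2 / 2170 = 0.01530.
Q = Σ(K_i·b_i) · W · i = 14062 × 745 × 0.01530 = 1.603e+05 m³/day.

160000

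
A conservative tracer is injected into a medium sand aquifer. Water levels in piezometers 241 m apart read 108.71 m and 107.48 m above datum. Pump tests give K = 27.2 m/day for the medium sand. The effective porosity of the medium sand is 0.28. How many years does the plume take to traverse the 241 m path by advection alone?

1.33

Hydraulic gradient i = (108.71 − 107.48) / 241 = 1.23 / 241 = 0.005104.
Darcy flux q = K · i = 27.20 × 0.005104 = 0.1388 m/day.
Seepage velocity v = q / n_e = 0.1388 / 0.28 = 0.4958 m/day.
Travel time t = L / v = 241 / 0.4958 = 486.1 days = 1.331 years.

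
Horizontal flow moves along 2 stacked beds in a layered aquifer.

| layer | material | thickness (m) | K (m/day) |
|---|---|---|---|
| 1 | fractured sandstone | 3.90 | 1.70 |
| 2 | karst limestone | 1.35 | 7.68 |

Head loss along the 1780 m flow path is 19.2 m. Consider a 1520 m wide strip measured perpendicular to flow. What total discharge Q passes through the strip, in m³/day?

Flow is parallel to layering, so each bed carries its own Darcy discharge and the transmissivities add.
Σ(K_i·b_i) = 1.70×3.90 + 7.68×1.35 = 17.00 m²/day.
Hydraulic gradient i = Δh / L = 19.2 / 1780 = 0.01079.
Q = Σ(K_i·b_i) · W · i = 17.00 × 1520 × 0.01079 = 278.7 m³/day.

279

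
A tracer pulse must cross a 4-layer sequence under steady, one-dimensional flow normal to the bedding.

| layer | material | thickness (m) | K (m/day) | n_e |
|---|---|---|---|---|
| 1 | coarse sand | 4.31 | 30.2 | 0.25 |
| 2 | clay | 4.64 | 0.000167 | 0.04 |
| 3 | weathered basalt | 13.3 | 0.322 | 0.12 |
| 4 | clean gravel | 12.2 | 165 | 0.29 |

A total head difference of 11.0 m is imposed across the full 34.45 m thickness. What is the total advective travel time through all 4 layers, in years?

44.3

With flow normal to the layers, continuity requires the same specific discharge q through every layer.
Σ(b_i/K_i) = 4.31/30.2 + 4.64/0.000167 + 13.3/0.322 + 12.2/165 = 27826 d.
q = Δh / Σ(b_i/K_i) = 11.0 / 27826 = 0.0003953 m/day.
In each layer the seepage velocity is v_i = q/n_i, so the layer transit time is t_i = b_i·n_i / q:
  layer 1 (coarse sand): t_1 = 4.31 × 0.25 / 0.0003953 = 2726 d
  layer 2 (clay): t_2 = 4.64 × 0.04 / 0.0003953 = 469.5 d
  layer 3 (weathered basalt): t_3 = 13.3 × 0.12 / 0.0003953 = 4037 d
  layer 4 (clean gravel): t_4 = 12.2 × 0.29 / 0.0003953 = 8950 d
Total t = Σ t_i = 16182 days = 44.30 years.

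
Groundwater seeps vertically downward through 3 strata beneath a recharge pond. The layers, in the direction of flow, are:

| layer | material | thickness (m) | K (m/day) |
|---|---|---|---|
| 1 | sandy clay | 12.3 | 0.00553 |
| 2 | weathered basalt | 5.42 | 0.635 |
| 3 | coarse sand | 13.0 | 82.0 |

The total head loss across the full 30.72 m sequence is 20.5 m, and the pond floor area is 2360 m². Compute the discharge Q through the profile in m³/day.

Flow is perpendicular to layering, so the layers act in series and the equivalent K is the thickness-weighted harmonic mean.
Total thickness L = 12.3 + 5.42 + 13.0 = 30.72 m.
Σ(b_i/K_i) = 12.3/0.00553 + 5.42/0.635 + 13.0/82.0 = 2233 d.
K_eq = L / Σ(b_i/K_i) = 30.72 / 2233 = 0.01376 m/day.
Q = K_eq · A · (Δh/L) = 0.01376 × 2360 × (20.5/30.72) = 21.67 m³/day.

21.7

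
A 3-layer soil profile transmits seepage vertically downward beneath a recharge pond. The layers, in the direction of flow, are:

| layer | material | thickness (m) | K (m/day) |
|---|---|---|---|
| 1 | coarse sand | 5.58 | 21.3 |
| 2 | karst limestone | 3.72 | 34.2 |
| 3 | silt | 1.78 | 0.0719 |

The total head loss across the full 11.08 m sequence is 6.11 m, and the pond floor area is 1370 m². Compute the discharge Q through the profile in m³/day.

333

Flow is perpendicular to layering, so the layers act in series and the equivalent K is the thickness-weighted harmonic mean.
Total thickness L = 5.58 + 3.72 + 1.78 = 11.08 m.
Σ(b_i/K_i) = 5.58/21.3 + 3.72/34.2 + 1.78/0.0719 = 25.13 d.
K_eq = L / Σ(b_i/K_i) = 11.08 / 25.13 = 0.4410 m/day.
Q = K_eq · A · (Δh/L) = 0.4410 × 1370 × (6.11/11.08) = 333.1 m³/day.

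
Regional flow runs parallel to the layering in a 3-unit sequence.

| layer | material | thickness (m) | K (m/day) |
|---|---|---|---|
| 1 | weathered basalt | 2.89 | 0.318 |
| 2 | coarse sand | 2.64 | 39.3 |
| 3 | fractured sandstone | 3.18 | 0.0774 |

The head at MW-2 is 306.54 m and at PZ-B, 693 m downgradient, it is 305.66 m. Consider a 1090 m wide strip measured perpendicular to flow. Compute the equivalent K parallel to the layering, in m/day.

12.0

Flow is parallel to layering, so each bed carries its own Darcy discharge and the transmissivities add.
Σ(K_i·b_i) = 0.318×2.89 + 39.3×2.64 + 0.0774×3.18 = 104.9 m²/day.
Total thickness b = 8.710 m, so K_eq = Σ(K_i·b_i)/b = 12.05 m/day.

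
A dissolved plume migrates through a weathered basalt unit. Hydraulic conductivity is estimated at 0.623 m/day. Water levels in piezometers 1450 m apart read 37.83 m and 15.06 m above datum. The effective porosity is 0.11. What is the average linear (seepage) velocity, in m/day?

Hydraulic gradient i = (37.83 − 15.06) / 1450 = 22.77 / 1450 = 0.01570.
Darcy flux q = K · i = 0.6230 × 0.01570 = 0.009783 m/day.
Seepage velocity v = q / n_e = 0.009783 / 0.11 = 0.08894 m/day.

0.0889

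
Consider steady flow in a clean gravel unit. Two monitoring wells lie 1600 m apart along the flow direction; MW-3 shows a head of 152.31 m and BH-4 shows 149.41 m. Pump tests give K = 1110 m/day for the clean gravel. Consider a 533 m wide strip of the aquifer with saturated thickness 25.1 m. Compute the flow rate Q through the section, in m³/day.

Cross-sectional area A = 533 × 25.1 = 13378 m².
Hydraulic gradient i = (152.31 − 149.41) / 1600 = 2.9 / 1600 = 0.001812.
Darcy's law: Q = K · A · i = 1110 × 13378 × 0.001812 = 26915 m³/day.

26900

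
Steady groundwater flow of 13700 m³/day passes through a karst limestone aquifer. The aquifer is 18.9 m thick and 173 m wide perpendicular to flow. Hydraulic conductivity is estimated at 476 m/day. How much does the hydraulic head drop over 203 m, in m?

Cross-sectional area A = 173 × 18.9 = 3270 m².
From Q = K·A·i, i = Q / (K·A) = 13700 / (476.0 × 3270) = 0.008802.
Head loss Δh = i · L = 0.008802 × 203 = 1.787 m.

1.79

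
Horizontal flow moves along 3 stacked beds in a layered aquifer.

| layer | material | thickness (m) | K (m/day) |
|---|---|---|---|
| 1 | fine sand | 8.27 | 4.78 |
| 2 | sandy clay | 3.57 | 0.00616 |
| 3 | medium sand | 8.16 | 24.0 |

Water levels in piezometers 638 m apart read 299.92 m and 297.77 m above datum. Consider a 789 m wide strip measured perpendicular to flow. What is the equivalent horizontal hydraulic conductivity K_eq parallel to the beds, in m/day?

Flow is parallel to layering, so each bed carries its own Darcy discharge and the transmissivities add.
Σ(K_i·b_i) = 4.78×8.27 + 0.00616×3.57 + 24.0×8.16 = 235.4 m²/day.
Total thickness b = 20.00 m, so K_eq = Σ(K_i·b_i)/b = 11.77 m/day.

11.8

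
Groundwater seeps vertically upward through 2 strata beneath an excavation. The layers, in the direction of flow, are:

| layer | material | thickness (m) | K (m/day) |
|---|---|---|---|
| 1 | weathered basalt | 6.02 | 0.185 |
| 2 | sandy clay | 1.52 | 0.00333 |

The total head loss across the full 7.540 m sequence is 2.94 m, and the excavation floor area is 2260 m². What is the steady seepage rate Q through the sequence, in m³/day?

13.6

Flow is perpendicular to layering, so the layers act in series and the equivalent K is the thickness-weighted harmonic mean.
Total thickness L = 6.02 + 1.52 = 7.540 m.
Σ(b_i/K_i) = 6.02/0.185 + 1.52/0.00333 = 489.0 d.
K_eq = L / Σ(b_i/K_i) = 7.540 / 489.0 = 0.01542 m/day.
Q = K_eq · A · (Δh/L) = 0.01542 × 2260 × (2.94/7.540) = 13.59 m³/day.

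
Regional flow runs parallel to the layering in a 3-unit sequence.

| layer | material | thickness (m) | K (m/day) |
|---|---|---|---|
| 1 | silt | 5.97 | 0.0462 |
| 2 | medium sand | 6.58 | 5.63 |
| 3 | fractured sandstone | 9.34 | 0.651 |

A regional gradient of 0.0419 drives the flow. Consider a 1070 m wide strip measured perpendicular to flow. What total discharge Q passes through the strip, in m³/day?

Flow is parallel to layering, so each bed carries its own Darcy discharge and the transmissivities add.
Σ(K_i·b_i) = 0.0462×5.97 + 5.63×6.58 + 0.651×9.34 = 43.40 m²/day.
Hydraulic gradient i = 0.0419.
Q = Σ(K_i·b_i) · W · i = 43.40 × 1070 × 0.04190 = 1946 m³/day.

1950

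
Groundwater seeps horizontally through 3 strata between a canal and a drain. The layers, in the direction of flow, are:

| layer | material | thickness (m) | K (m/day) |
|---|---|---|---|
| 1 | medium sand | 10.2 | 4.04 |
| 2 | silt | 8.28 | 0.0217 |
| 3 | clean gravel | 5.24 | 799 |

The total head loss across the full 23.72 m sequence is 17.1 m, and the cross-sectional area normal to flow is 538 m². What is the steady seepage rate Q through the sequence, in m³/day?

Flow is perpendicular to layering, so the layers act in series and the equivalent K is the thickness-weighted harmonic mean.
Total thickness L = 10.2 + 8.28 + 5.24 = 23.72 m.
Σ(b_i/K_i) = 10.2/4.04 + 8.28/0.0217 + 5.24/799 = 384.1 d.
K_eq = L / Σ(b_i/K_i) = 23.72 / 384.1 = 0.06176 m/day.
Q = K_eq · A · (Δh/L) = 0.06176 × 538 × (17.1/23.72) = 23.95 m³/day.

24.0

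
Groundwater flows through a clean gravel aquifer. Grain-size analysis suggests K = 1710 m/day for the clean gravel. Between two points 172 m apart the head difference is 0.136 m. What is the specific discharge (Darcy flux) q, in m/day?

Hydraulic gradient i = Δh / L = 0.136 / 172 = 0.0007907.
Specific discharge q = K · i = 1710 × 0.0007907 = 1.352 m/day.

1.35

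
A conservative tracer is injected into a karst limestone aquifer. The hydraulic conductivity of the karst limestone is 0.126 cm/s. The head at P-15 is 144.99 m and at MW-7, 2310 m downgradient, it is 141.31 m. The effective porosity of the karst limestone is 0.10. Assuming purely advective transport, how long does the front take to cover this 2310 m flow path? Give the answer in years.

3.65

Convert K: 0.126 cm/s × 864 = 108.9 m/day.
Hydraulic gradient i = (144.99 − 141.31) / 2310 = 3.68 / 2310 = 0.001593.
Darcy flux q = K · i = 108.9 × 0.001593 = 0.1734 m/day.
Seepage velocity v = q / n_e = 0.1734 / 0.10 = 1.734 m/day.
Travel time t = L / v = 2310 / 1.734 = 1332 days = 3.647 years.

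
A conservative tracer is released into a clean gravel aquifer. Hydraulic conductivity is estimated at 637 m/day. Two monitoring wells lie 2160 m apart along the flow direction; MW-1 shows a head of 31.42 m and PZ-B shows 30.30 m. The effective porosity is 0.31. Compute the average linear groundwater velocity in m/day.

1.07

Hydraulic gradient i = (31.42 − 30.30) / 2160 = 1.12 / 2160 = 0.0005185.
Darcy flux q = K · i = 637.0 × 0.0005185 = 0.3303 m/day.
Seepage velocity v = q / n_e = 0.3303 / 0.31 = 1.065 m/day.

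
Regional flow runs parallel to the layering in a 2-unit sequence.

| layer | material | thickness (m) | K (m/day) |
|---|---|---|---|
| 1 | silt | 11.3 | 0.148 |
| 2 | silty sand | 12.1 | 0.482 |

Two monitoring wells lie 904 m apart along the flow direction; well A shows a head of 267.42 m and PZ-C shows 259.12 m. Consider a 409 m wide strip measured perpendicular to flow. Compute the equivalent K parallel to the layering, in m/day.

0.321

Flow is parallel to layering, so each bed carries its own Darcy discharge and the transmissivities add.
Σ(K_i·b_i) = 0.148×11.3 + 0.482×12.1 = 7.505 m²/day.
Total thickness b = 23.40 m, so K_eq = Σ(K_i·b_i)/b = 0.3207 m/day.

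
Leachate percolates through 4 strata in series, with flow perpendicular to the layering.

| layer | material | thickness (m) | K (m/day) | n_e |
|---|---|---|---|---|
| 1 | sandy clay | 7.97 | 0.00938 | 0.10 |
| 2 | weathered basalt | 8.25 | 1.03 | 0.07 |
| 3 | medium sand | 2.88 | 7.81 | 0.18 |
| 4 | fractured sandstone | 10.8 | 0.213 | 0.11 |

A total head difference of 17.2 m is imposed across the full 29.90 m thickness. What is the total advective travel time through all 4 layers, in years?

0.446

With flow normal to the layers, continuity requires the same specific discharge q through every layer.
Σ(b_i/K_i) = 7.97/0.00938 + 8.25/1.03 + 2.88/7.81 + 10.8/0.213 = 908.8 d.
q = Δh / Σ(b_i/K_i) = 17.2 / 908.8 = 0.01893 m/day.
In each layer the seepage velocity is v_i = q/n_i, so the layer transit time is t_i = b_i·n_i / q:
  layer 1 (sandy clay): t_1 = 7.97 × 0.10 / 0.01893 = 42.11 d
  layer 2 (weathered basalt): t_2 = 8.25 × 0.07 / 0.01893 = 30.51 d
  layer 3 (medium sand): t_3 = 2.88 × 0.18 / 0.01893 = 27.39 d
  layer 4 (fractured sandstone): t_4 = 10.8 × 0.11 / 0.01893 = 62.77 d
Total t = Σ t_i = 162.8 days = 0.4457 years.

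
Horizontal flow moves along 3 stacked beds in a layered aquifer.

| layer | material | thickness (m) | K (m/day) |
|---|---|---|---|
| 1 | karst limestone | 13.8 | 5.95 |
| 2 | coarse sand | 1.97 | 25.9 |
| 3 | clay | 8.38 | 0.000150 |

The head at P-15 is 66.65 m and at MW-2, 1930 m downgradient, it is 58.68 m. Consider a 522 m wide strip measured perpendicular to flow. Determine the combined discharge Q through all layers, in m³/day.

Flow is parallel to layering, so each bed carries its own Darcy discharge and the transmissivities add.
Σ(K_i·b_i) = 5.95×13.8 + 25.9×1.97 + 0.000150×8.38 = 133.1 m²/day.
Hydraulic gradient i = (66.65 − 58.68) / 1930 = 7.97 / 1930 = 0.004130.
Q = Σ(K_i·b_i) · W · i = 133.1 × 522 × 0.004130 = 287.0 m³/day.

287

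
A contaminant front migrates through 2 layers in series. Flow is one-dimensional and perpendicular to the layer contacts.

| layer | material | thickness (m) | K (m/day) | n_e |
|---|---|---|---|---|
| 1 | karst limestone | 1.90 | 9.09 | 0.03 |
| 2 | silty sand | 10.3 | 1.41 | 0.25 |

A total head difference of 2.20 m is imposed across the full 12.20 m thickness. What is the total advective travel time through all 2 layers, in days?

With flow normal to the layers, continuity requires the same specific discharge q through every layer.
Σ(b_i/K_i) = 1.90/9.09 + 10.3/1.41 = 7.514 d.
q = Δh / Σ(b_i/K_i) = 2.20 / 7.514 = 0.2928 m/day.
In each layer the seepage velocity is v_i = q/n_i, so the layer transit time is t_i = b_i·n_i / q:
  layer 1 (karst limestone): t_1 = 1.90 × 0.03 / 0.2928 = 0.1947 d
  layer 2 (silty sand): t_2 = 10.3 × 0.25 / 0.2928 = 8.795 d
Total t = Σ t_i = 8.989 days.

8.99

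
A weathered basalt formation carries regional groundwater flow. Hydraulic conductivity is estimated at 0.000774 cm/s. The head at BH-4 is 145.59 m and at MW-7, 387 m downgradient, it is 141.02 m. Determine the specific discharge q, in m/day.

Convert K: 0.000774 cm/s × 864 = 0.6687 m/day.
Hydraulic gradient i = (145.59 − 141.02) / 387 = 4.57 / 387 = 0.01181.
Specific discharge q = K · i = 0.6687 × 0.01181 = 0.007897 m/day.

0.00790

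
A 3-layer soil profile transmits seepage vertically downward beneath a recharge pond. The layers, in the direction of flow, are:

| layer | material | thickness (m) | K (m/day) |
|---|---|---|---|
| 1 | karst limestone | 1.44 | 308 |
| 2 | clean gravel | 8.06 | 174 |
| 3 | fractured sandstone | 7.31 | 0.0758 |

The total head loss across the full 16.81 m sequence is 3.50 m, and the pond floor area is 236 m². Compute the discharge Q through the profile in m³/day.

Flow is perpendicular to layering, so the layers act in series and the equivalent K is the thickness-weighted harmonic mean.
Total thickness L = 1.44 + 8.06 + 7.31 = 16.81 m.
Σ(b_i/K_i) = 1.44/308 + 8.06/174 + 7.31/0.0758 = 96.49 d.
K_eq = L / Σ(b_i/K_i) = 16.81 / 96.49 = 0.1742 m/day.
Q = K_eq · A · (Δh/L) = 0.1742 × 236 × (3.50/16.81) = 8.561 m³/day.

8.56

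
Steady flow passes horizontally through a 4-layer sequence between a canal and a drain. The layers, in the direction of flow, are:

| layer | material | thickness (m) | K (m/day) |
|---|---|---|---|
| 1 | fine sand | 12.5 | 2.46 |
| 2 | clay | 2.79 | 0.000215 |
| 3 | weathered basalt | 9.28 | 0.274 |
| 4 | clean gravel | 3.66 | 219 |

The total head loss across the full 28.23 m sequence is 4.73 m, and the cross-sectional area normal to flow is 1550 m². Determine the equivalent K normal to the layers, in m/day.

0.00217

Flow is perpendicular to layering, so the layers act in series and the equivalent K is the thickness-weighted harmonic mean.
Total thickness L = 12.5 + 2.79 + 9.28 + 3.66 = 28.23 m.
Σ(b_i/K_i) = 12.5/2.46 + 2.79/0.000215 + 9.28/0.274 + 3.66/219 = 13016 d.
K_eq = L / Σ(b_i/K_i) = 28.23 / 13016 = 0.002169 m/day.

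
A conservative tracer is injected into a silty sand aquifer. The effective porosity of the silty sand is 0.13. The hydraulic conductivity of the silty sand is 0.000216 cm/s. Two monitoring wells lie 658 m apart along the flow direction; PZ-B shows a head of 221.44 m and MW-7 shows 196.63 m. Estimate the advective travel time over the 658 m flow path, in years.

Convert K: 0.000216 cm/s × 864 = 0.1866 m/day.
Hydraulic gradient i = (221.44 − 196.63) / 658 = 24.81 / 658 = 0.03771.
Darcy flux q = K · i = 0.1866 × 0.03771 = 0.007037 m/day.
Seepage velocity v = q / n_e = 0.007037 / 0.13 = 0.05413 m/day.
Travel time t = L / v = 658 / 0.05413 = 12156 days = 33.28 years.

33.3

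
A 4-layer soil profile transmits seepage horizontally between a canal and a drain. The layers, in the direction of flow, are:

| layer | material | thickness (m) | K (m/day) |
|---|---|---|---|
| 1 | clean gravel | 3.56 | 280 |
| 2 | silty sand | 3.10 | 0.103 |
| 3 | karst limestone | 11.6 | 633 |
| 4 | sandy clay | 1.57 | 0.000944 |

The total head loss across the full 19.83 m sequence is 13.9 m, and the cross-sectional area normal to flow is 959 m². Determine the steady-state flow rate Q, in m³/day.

7.87

Flow is perpendicular to layering, so the layers act in series and the equivalent K is the thickness-weighted harmonic mean.
Total thickness L = 3.56 + 3.10 + 11.6 + 1.57 = 19.83 m.
Σ(b_i/K_i) = 3.56/280 + 3.10/0.103 + 11.6/633 + 1.57/0.000944 = 1693 d.
K_eq = L / Σ(b_i/K_i) = 19.83 / 1693 = 0.01171 m/day.
Q = K_eq · A · (Δh/L) = 0.01171 × 959 × (13.9/19.83) = 7.872 m³/day.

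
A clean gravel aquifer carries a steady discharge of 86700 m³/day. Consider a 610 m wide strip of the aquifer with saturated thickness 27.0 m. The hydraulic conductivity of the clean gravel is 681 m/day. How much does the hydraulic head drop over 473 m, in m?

Cross-sectional area A = 610 × 27.0 = 16470 m².
From Q = K·A·i, i = Q / (K·A) = 86700 / (681.0 × 16470) = 0.007730.
Head loss Δh = i · L = 0.007730 × 473 = 3.656 m.

3.66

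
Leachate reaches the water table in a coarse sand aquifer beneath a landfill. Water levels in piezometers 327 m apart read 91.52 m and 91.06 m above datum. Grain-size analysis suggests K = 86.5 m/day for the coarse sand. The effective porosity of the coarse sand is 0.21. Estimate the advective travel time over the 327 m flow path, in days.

Hydraulic gradient i = (91.52 − 91.06) / 327 = 0.46 / 327 = 0.001407.
Darcy flux q = K · i = 86.50 × 0.001407 = 0.1217 m/day.
Seepage velocity v = q / n_e = 0.1217 / 0.21 = 0.5794 m/day.
Travel time t = L / v = 327 / 0.5794 = 564.3 days.

564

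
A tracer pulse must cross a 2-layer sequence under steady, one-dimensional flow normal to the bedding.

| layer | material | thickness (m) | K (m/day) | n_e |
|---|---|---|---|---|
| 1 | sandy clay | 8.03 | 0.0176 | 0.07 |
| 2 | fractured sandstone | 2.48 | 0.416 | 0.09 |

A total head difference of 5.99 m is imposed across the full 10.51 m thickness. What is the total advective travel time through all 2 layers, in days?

60.6

With flow normal to the layers, continuity requires the same specific discharge q through every layer.
Σ(b_i/K_i) = 8.03/0.0176 + 2.48/0.416 = 462.2 d.
q = Δh / Σ(b_i/K_i) = 5.99 / 462.2 = 0.01296 m/day.
In each layer the seepage velocity is v_i = q/n_i, so the layer transit time is t_i = b_i·n_i / q:
  layer 1 (sandy clay): t_1 = 8.03 × 0.07 / 0.01296 = 43.37 d
  layer 2 (fractured sandstone): t_2 = 2.48 × 0.09 / 0.01296 = 17.22 d
Total t = Σ t_i = 60.60 days.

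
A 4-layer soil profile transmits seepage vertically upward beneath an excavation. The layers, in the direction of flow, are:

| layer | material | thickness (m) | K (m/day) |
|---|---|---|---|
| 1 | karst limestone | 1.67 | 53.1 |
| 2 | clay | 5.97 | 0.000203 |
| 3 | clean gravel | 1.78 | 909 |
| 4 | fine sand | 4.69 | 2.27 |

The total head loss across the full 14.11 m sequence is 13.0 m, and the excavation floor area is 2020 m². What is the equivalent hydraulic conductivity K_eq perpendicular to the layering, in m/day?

Flow is perpendicular to layering, so the layers act in series and the equivalent K is the thickness-weighted harmonic mean.
Total thickness L = 1.67 + 5.97 + 1.78 + 4.69 = 14.11 m.
Σ(b_i/K_i) = 1.67/53.1 + 5.97/0.000203 + 1.78/909 + 4.69/2.27 = 29411 d.
K_eq = L / Σ(b_i/K_i) = 14.11 / 29411 = 0.0004798 m/day.

0.000480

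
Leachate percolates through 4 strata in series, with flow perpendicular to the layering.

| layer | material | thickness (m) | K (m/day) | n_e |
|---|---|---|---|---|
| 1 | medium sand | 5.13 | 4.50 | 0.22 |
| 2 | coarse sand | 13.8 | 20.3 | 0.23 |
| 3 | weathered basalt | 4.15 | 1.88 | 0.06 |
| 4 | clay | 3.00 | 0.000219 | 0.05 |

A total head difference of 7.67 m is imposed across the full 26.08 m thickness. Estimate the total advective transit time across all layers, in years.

With flow normal to the layers, continuity requires the same specific discharge q through every layer.
Σ(b_i/K_i) = 5.13/4.50 + 13.8/20.3 + 4.15/1.88 + 3.00/0.000219 = 13703 d.
q = Δh / Σ(b_i/K_i) = 7.67 / 13703 = 0.0005597 m/day.
In each layer the seepage velocity is v_i = q/n_i, so the layer transit time is t_i = b_i·n_i / q:
  layer 1 (medium sand): t_1 = 5.13 × 0.22 / 0.0005597 = 2016 d
  layer 2 (coarse sand): t_2 = 13.8 × 0.23 / 0.0005597 = 5670 d
  layer 3 (weathered basalt): t_3 = 4.15 × 0.06 / 0.0005597 = 444.8 d
  layer 4 (clay): t_4 = 3.00 × 0.05 / 0.0005597 = 268.0 d
Total t = Σ t_i = 8400 days = 23.00 years.

23.0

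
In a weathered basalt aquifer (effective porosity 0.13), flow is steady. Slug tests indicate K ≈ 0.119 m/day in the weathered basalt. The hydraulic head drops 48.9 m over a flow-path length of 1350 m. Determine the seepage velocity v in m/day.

Hydraulic gradient i = Δh / L = 48.9 / 1350 = 0.03622.
Darcy flux q = K · i = 0.1190 × 0.03622 = 0.004310 m/day.
Seepage velocity v = q / n_e = 0.004310 / 0.13 = 0.03316 m/day.

0.0332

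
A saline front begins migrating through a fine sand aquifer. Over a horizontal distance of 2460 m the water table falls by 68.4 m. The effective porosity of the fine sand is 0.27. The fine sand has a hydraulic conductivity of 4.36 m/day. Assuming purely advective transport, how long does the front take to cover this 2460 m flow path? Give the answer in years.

Hydraulic gradient i = Δh / L = 68.4 / 2460 = 0.02780.
Darcy flux q = K · i = 4.360 × 0.02780 = 0.1212 m/day.
Seepage velocity v = q / n_e = 0.1212 / 0.27 = 0.4490 m/day.
Travel time t = L / v = 2460 / 0.4490 = 5479 days = 15.00 years.

15.0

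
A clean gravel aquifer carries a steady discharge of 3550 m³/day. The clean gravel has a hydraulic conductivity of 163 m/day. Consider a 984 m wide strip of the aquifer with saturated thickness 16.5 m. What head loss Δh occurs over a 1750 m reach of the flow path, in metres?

2.35

Cross-sectional area A = 984 × 16.5 = 16236 m².
From Q = K·A·i, i = Q / (K·A) = 3550 / (163.0 × 16236) = 0.001341.
Head loss Δh = i · L = 0.001341 × 1750 = 2.347 m.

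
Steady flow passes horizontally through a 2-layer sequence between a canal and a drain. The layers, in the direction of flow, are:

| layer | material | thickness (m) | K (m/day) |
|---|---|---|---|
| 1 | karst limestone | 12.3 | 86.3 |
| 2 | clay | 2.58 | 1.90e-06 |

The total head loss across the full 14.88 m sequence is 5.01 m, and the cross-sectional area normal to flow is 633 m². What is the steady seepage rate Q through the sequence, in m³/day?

0.00234

Flow is perpendicular to layering, so the layers act in series and the equivalent K is the thickness-weighted harmonic mean.
Total thickness L = 12.3 + 2.58 = 14.88 m.
Σ(b_i/K_i) = 12.3/86.3 + 2.58/1.90e-06 = 1.358e+06 d.
K_eq = L / Σ(b_i/K_i) = 14.88 / 1.358e+06 = 1.096e-05 m/day.
Q = K_eq · A · (Δh/L) = 1.096e-05 × 633 × (5.01/14.88) = 0.002335 m³/day.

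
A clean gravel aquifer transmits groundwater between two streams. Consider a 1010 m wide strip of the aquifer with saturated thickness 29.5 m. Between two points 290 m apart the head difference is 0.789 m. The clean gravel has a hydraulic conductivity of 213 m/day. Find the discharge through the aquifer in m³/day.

17300

Cross-sectional area A = 1010 × 29.5 = 29795 m².
Hydraulic gradient i = Δh / L = 0.789 / 290 = 0.002721.
Darcy's law: Q = K · A · i = 213.0 × 29795 × 0.002721 = 17266 m³/day.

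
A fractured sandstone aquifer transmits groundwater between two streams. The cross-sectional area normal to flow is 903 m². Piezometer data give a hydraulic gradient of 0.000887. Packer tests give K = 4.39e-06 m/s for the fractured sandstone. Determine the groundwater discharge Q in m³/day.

0.304

Convert K: 4.39e-06 m/s × 86400 = 0.3793 m/day.
Hydraulic gradient i = 0.000887.
Darcy's law: Q = K · A · i = 0.3793 × 903.0 × 0.0008870 = 0.3038 m³/day.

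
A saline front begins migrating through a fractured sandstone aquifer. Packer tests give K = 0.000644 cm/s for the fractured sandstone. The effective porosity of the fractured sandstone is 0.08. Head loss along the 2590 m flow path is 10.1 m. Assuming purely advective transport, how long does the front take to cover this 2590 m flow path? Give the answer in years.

Convert K: 0.000644 cm/s × 864 = 0.5564 m/day.
Hydraulic gradient i = Δh / L = 10.1 / 2590 = 0.003900.
Darcy flux q = K · i = 0.5564 × 0.003900 = 0.002170 m/day.
Seepage velocity v = q / n_e = 0.002170 / 0.08 = 0.02712 m/day.
Travel time t = L / v = 2590 / 0.02712 = 95492 days = 261.4 years.

261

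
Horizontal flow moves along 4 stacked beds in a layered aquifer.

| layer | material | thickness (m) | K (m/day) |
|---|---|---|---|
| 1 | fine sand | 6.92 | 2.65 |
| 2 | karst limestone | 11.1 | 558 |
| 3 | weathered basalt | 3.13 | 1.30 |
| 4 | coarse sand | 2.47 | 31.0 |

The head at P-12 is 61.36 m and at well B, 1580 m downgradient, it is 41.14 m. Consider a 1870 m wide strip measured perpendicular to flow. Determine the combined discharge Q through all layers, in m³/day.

Flow is parallel to layering, so each bed carries its own Darcy discharge and the transmissivities add.
Σ(K_i·b_i) = 2.65×6.92 + 558×11.1 + 1.30×3.13 + 31.0×2.47 = 6293 m²/day.
Hydraulic gradient i = (61.36 − 41.14) / 1580 = 20.22 / 1580 = 0.01280.
Q = Σ(K_i·b_i) · W · i = 6293 × 1870 × 0.01280 = 1.506e+05 m³/day.

151000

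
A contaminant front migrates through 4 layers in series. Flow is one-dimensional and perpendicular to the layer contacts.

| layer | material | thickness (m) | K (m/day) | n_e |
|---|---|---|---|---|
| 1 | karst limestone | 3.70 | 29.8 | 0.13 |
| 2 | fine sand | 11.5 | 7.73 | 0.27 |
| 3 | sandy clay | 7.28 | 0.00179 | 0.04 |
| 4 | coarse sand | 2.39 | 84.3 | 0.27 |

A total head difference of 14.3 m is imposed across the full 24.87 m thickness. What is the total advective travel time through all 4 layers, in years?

3.52

With flow normal to the layers, continuity requires the same specific discharge q through every layer.
Σ(b_i/K_i) = 3.70/29.8 + 11.5/7.73 + 7.28/0.00179 + 2.39/84.3 = 4069 d.
q = Δh / Σ(b_i/K_i) = 14.3 / 4069 = 0.003515 m/day.
In each layer the seepage velocity is v_i = q/n_i, so the layer transit time is t_i = b_i·n_i / q:
  layer 1 (karst limestone): t_1 = 3.70 × 0.13 / 0.003515 = 136.9 d
  layer 2 (fine sand): t_2 = 11.5 × 0.27 / 0.003515 = 883.4 d
  layer 3 (sandy clay): t_3 = 7.28 × 0.04 / 0.003515 = 82.85 d
  layer 4 (coarse sand): t_4 = 2.39 × 0.27 / 0.003515 = 183.6 d
Total t = Σ t_i = 1287 days = 3.523 years.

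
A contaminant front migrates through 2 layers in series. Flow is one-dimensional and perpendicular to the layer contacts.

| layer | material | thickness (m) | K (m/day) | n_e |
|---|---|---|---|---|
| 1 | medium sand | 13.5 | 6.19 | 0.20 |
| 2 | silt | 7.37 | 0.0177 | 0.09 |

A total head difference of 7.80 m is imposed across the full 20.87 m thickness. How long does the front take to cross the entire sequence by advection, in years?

With flow normal to the layers, continuity requires the same specific discharge q through every layer.
Σ(b_i/K_i) = 13.5/6.19 + 7.37/0.0177 = 418.6 d.
q = Δh / Σ(b_i/K_i) = 7.80 / 418.6 = 0.01864 m/day.
In each layer the seepage velocity is v_i = q/n_i, so the layer transit time is t_i = b_i·n_i / q:
  layer 1 (medium sand): t_1 = 13.5 × 0.20 / 0.01864 = 144.9 d
  layer 2 (silt): t_2 = 7.37 × 0.09 / 0.01864 = 35.59 d
Total t = Σ t_i = 180.5 days = 0.4941 years.

0.494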